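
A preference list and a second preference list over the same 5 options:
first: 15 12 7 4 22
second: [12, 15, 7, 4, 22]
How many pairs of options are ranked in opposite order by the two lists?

Pairs: 1

Assign each item its position (1..5) in the first ordering, then rewrite the second ordering as that position sequence:
positions: 15→1, 12→2, 7→3, 4→4, 22→5
second ordering as positions: [2, 1, 3, 4, 5]
Discordant pairs = inversions in this position sequence.
2: 1 → 1
1: 0
3: 0
4: 0
5: 0
Total: 1 + 0 + 0 + 0 + 0 = 1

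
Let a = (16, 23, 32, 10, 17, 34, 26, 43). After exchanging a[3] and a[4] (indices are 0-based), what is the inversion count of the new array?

Positions 3 and 4 hold 10 and 17; after swapping, the array is [16, 23, 32, 17, 10, 34, 26, 43].
Count, for each position, how many later elements it exceeds:
16 → 10 → 1
23 → 17, 10 → 2
32 → 17, 10, 26 → 3
17 → 10 → 1
10 → none → 0
34 → 26 → 1
26 → none → 0
43 → none → 0
Sum: 1 + 2 + 3 + 1 + 0 + 1 + 0 + 0 = 8

8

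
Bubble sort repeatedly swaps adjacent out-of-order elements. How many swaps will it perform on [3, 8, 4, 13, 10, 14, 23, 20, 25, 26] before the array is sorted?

3

Each adjacent swap fixes exactly one inversion, so the minimum swap count equals the number of inversions.
Count inversions — for each element, later elements that are smaller:
3: none → 0
8: 4 → 1
4: none → 0
13: 10 → 1
10: none → 0
14: none → 0
23: 20 → 1
20: none → 0
25: none → 0
26: none → 0
Total inversions: 0 + 1 + 0 + 1 + 0 + 0 + 1 + 0 + 0 + 0 = 3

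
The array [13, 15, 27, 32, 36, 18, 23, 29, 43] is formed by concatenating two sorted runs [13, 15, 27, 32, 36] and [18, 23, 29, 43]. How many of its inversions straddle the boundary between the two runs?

8 cross-inversions

Take each right-half value and tally the left-half values above it:
r = 18: 27, 32, 36 → 3
r = 23: 27, 32, 36 → 3
r = 29: 32, 36 → 2
r = 43: none → 0
Cross-inversions: 3 + 3 + 2 + 0 = 8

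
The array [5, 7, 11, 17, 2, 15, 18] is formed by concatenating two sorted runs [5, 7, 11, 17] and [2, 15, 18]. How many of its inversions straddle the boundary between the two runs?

5

For each element r of the right run, count left-run elements greater than r:
r = 2: 5, 7, 11, 17 → 4
r = 15: 17 → 1
r = 18: none → 0
Cross-inversions: 4 + 1 + 0 = 5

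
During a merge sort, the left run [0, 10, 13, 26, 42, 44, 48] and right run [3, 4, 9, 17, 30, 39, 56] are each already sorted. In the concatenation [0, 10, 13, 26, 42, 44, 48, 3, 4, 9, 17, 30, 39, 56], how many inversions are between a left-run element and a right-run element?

28 split inversions

Take each right-half value and tally the left-half values above it:
r = 3: 10, 13, 26, 42, 44, 48 → 6
r = 4: 10, 13, 26, 42, 44, 48 → 6
r = 9: 10, 13, 26, 42, 44, 48 → 6
r = 17: 26, 42, 44, 48 → 4
r = 30: 42, 44, 48 → 3
r = 39: 42, 44, 48 → 3
r = 56: none → 0
Cross-inversions: 6 + 6 + 6 + 4 + 3 + 3 + 0 = 28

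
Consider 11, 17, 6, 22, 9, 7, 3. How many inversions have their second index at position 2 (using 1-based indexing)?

0

The element at index 2 is 17.
Elements before it: 11
None of them are larger than 17.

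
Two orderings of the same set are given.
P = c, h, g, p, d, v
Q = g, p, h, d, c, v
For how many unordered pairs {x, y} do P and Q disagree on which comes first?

Assign each item its position (1..6) in the first ordering, then rewrite the second ordering as that position sequence:
positions: c→1, h→2, g→3, p→4, d→5, v→6
second ordering as positions: [3, 4, 2, 5, 1, 6]
Discordant pairs = inversions in this position sequence.
3: 2, 1 → 2
4: 2, 1 → 2
2: 1 → 1
5: 1 → 1
1: 0
6: 0
Total: 2 + 2 + 1 + 1 + 0 + 0 = 6

6 disagreeing pairs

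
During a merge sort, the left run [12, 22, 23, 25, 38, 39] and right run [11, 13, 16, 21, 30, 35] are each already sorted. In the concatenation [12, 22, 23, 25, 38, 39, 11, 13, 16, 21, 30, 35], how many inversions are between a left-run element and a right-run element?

25 cross-inversions

For each element r of the right run, count left-run elements greater than r:
r = 11: 12, 22, 23, 25, 38, 39 → 6
r = 13: 22, 23, 25, 38, 39 → 5
r = 16: 22, 23, 25, 38, 39 → 5
r = 21: 22, 23, 25, 38, 39 → 5
r = 30: 38, 39 → 2
r = 35: 38, 39 → 2
Cross-inversions: 6 + 5 + 5 + 5 + 2 + 2 = 25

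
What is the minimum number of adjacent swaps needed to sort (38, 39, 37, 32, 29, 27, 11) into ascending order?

Swaps: 20

Minimum adjacent swaps = number of inversions (each swap of adjacent out-of-order elements removes one inversion and no swap can remove more).
Count inversions — for each element, later elements that are smaller:
38: 37, 32, 29, 27, 11 → 5
39: 37, 32, 29, 27, 11 → 5
37: 32, 29, 27, 11 → 4
32: 29, 27, 11 → 3
29: 27, 11 → 2
27: 11 → 1
11: none → 0
Total inversions: 5 + 5 + 4 + 3 + 2 + 1 + 0 = 20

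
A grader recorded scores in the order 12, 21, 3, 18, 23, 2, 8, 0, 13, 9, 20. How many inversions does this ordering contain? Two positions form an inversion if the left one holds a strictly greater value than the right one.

29 inversions

Sweep left to right; for each value list the smaller values that follow it:
12 → 3, 2, 8, 0, 9 → 5
21 → 3, 18, 2, 8, 0, 13, 9, 20 → 8
3 → 2, 0 → 2
18 → 2, 8, 0, 13, 9 → 5
23 → 2, 8, 0, 13, 9, 20 → 6
2 → 0 → 1
8 → 0 → 1
0 → none → 0
13 → 9 → 1
9 → none → 0
20 → none → 0
Sum: 5 + 8 + 2 + 5 + 6 + 1 + 1 + 0 + 1 + 0 + 0 = 29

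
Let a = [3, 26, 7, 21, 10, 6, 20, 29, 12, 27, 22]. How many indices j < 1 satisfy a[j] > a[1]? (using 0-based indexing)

0 such elements

The element at index 1 is 26.
Elements before it: 3
None of them are larger than 26.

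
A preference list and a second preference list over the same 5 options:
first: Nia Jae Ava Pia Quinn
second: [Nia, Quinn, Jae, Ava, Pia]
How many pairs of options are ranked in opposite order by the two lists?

Assign each item its position (1..5) in the first ordering, then rewrite the second ordering as that position sequence:
positions: Nia→1, Jae→2, Ava→3, Pia→4, Quinn→5
second ordering as positions: [1, 5, 2, 3, 4]
Discordant pairs = inversions in this position sequence.
1: 0
5: 2, 3, 4 → 3
2: 0
3: 0
4: 0
Total: 0 + 3 + 0 + 0 + 0 = 3

3 pairs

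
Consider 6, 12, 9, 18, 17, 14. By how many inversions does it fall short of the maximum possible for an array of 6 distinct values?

Maximum inversions for 6 distinct elements is C(6, 2) = 6·5/2 = 15.
Current inversions — for each element, count later smaller elements:
6: 0
12: 1
9: 0
18: 2
17: 1
14: 0
Current total: 0 + 1 + 0 + 2 + 1 + 0 = 4
Shortfall: 15 − 4 = 11

11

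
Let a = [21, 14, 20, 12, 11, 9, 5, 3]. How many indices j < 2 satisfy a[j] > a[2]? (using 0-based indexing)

1

The element at index 2 is 20.
Elements before it: 21, 14
Those larger than 20: 21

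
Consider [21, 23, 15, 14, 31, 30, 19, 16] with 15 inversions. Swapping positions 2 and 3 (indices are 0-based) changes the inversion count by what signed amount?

-1

Positions 2 and 3 hold 15 and 14; after swapping, the array is [21, 23, 14, 15, 31, 30, 19, 16].
For each element, count later entries that are smaller:
21: 4
23: 4
14: 0
15: 0
31: 3
30: 2
19: 1
16: 0
Sum: 4 + 4 + 0 + 0 + 3 + 2 + 1 + 0 = 14
Change: 14 − 15 = -1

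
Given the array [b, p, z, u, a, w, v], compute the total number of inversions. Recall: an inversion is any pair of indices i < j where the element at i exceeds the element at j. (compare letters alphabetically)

8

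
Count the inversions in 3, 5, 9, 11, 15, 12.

Element-by-element contributions:
3: 0
5: 0
9: 0
11: 0
15: 1
12: 0
Sum: 0 + 0 + 0 + 0 + 1 + 0 = 1

1 out-of-order pair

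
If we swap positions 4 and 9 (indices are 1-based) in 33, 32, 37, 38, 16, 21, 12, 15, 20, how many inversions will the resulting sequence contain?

Positions 4 and 9 hold 38 and 20; after swapping, the array is [33, 32, 37, 20, 16, 21, 12, 15, 38].
For each element, count later entries that are smaller:
33: 6
32: 5
37: 5
20: 3
16: 2
21: 2
12: 0
15: 0
38: 0
Sum: 6 + 5 + 5 + 3 + 2 + 2 + 0 + 0 + 0 = 23

23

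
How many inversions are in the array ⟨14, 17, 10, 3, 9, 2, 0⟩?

19 inversions

Element-by-element contributions:
14 → 10, 3, 9, 2, 0 → 5
17 → 10, 3, 9, 2, 0 → 5
10 → 3, 9, 2, 0 → 4
3 → 2, 0 → 2
9 → 2, 0 → 2
2 → 0 → 1
0 → none → 0
Sum: 5 + 5 + 4 + 2 + 2 + 1 + 0 = 19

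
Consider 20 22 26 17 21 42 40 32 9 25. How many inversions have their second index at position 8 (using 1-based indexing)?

2 such elements

The element at index 8 is 32.
Elements before it: 20, 22, 26, 17, 21, 42, 40
Those larger than 32: 42, 40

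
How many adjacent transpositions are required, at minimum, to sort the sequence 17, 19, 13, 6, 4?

Each adjacent swap fixes exactly one inversion, so the minimum swap count equals the number of inversions.
Count inversions — for each element, later elements that are smaller:
17: 13, 6, 4 → 3
19: 13, 6, 4 → 3
13: 6, 4 → 2
6: 4 → 1
4: none → 0
Total inversions: 3 + 3 + 2 + 1 + 0 = 9

9 adjacent swaps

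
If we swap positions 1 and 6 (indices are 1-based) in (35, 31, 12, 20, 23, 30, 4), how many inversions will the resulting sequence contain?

12

Positions 1 and 6 hold 35 and 30; after swapping, the array is [30, 31, 12, 20, 23, 35, 4].
Count, for each position, how many later elements it exceeds:
30: 4
31: 4
12: 1
20: 1
23: 1
35: 1
4: 0
Sum: 4 + 4 + 1 + 1 + 1 + 1 + 0 = 12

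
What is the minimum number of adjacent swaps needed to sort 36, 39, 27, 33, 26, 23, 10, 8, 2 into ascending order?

Each adjacent swap fixes exactly one inversion, so the minimum swap count equals the number of inversions.
Count inversions — for each element, later elements that are smaller:
36: 27, 33, 26, 23, 10, 8, 2 → 7
39: 27, 33, 26, 23, 10, 8, 2 → 7
27: 26, 23, 10, 8, 2 → 5
33: 26, 23, 10, 8, 2 → 5
26: 23, 10, 8, 2 → 4
23: 10, 8, 2 → 3
10: 8, 2 → 2
8: 2 → 1
2: none → 0
Total inversions: 7 + 7 + 5 + 5 + 4 + 3 + 2 + 1 + 0 = 34

34 swaps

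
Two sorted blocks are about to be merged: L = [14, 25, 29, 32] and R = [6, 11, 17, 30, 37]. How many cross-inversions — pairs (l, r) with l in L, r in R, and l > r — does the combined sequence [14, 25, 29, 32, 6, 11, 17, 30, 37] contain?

For each element r of the right run, count left-run elements greater than r:
r = 6: 14, 25, 29, 32 → 4
r = 11: 14, 25, 29, 32 → 4
r = 17: 25, 29, 32 → 3
r = 30: 32 → 1
r = 37: none → 0
Cross-inversions: 4 + 4 + 3 + 1 + 0 = 12

There are 12 cross-inversions.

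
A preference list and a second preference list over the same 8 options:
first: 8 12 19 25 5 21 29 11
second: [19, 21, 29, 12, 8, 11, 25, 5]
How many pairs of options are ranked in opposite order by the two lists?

Assign each item its position (1..8) in the first ordering, then rewrite the second ordering as that position sequence:
positions: 8→1, 12→2, 19→3, 25→4, 5→5, 21→6, 29→7, 11→8
second ordering as positions: [3, 6, 7, 2, 1, 8, 4, 5]
Discordant pairs = inversions in this position sequence.
3: 2, 1 → 2
6: 2, 1, 4, 5 → 4
7: 2, 1, 4, 5 → 4
2: 1 → 1
1: 0
8: 4, 5 → 2
4: 0
5: 0
Total: 2 + 4 + 4 + 1 + 0 + 2 + 0 + 0 = 13

13 pairs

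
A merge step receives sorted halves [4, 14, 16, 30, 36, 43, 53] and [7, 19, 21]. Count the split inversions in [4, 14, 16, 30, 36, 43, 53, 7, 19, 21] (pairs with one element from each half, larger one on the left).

14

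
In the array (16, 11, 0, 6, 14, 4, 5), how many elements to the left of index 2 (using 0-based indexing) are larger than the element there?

2

The element at index 2 is 0.
Elements before it: 16, 11
Those larger than 0: 16, 11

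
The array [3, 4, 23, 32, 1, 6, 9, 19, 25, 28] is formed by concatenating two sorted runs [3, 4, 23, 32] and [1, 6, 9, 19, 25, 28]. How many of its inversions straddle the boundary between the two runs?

For each element r of the right run, count left-run elements greater than r:
r = 1: 3, 4, 23, 32 → 4
r = 6: 23, 32 → 2
r = 9: 23, 32 → 2
r = 19: 23, 32 → 2
r = 25: 32 → 1
r = 28: 32 → 1
Cross-inversions: 4 + 2 + 2 + 2 + 1 + 1 = 12

12 split inversions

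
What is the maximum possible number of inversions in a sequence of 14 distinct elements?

A reversed (strictly descending) arrangement makes every pair an inversion, giving C(14, 2) inversions.
C(14, 2) = 14·13/2 = 91

91 inversions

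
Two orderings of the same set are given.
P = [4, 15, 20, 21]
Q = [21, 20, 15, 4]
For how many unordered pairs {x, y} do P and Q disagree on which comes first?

Disagreeing pairs: 6

Assign each item its position (1..4) in the first ordering, then rewrite the second ordering as that position sequence:
positions: 4→1, 15→2, 20→3, 21→4
second ordering as positions: [4, 3, 2, 1]
Discordant pairs = inversions in this position sequence.
4: 3, 2, 1 → 3
3: 2, 1 → 2
2: 1 → 1
1: 0
Total: 3 + 2 + 1 + 0 = 6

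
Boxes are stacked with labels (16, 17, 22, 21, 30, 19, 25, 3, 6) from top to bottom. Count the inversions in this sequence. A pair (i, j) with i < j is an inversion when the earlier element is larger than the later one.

Count, for each position, how many later elements it exceeds:
16 → 3, 6 → 2
17 → 3, 6 → 2
22 → 21, 19, 3, 6 → 4
21 → 19, 3, 6 → 3
30 → 19, 25, 3, 6 → 4
19 → 3, 6 → 2
25 → 3, 6 → 2
3 → none → 0
6 → none → 0
Sum: 2 + 2 + 4 + 3 + 4 + 2 + 2 + 0 + 0 = 19

19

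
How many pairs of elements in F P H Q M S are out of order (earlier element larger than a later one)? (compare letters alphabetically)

There are 3 inversions.

Listing every pair i<j with a[i]>a[j] (using 1-based positions):
(2,3): P > H
(2,5): P > M
(4,5): Q > M
That's 3 pairs.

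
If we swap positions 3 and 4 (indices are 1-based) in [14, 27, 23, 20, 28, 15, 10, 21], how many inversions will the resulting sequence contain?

15

Positions 3 and 4 hold 23 and 20; after swapping, the array is [14, 27, 20, 23, 28, 15, 10, 21].
Element-by-element contributions:
14 → 10 → 1
27 → 20, 23, 15, 10, 21 → 5
20 → 15, 10 → 2
23 → 15, 10, 21 → 3
28 → 15, 10, 21 → 3
15 → 10 → 1
10 → none → 0
21 → none → 0
Sum: 1 + 5 + 2 + 3 + 3 + 1 + 0 + 0 = 15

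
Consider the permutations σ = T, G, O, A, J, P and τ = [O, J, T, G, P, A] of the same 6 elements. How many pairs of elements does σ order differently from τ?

Discordant pairs: 6

Assign each item its position (1..6) in the first ordering, then rewrite the second ordering as that position sequence:
positions: T→1, G→2, O→3, A→4, J→5, P→6
second ordering as positions: [3, 5, 1, 2, 6, 4]
Discordant pairs = inversions in this position sequence.
3: 1, 2 → 2
5: 1, 2, 4 → 3
1: 0
2: 0
6: 4 → 1
4: 0
Total: 2 + 3 + 0 + 0 + 1 + 0 = 6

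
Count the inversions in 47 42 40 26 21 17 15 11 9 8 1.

Element-by-element contributions:
47 → 42, 40, 26, 21, 17, 15, 11, 9, 8, 1 → 10
42 → 40, 26, 21, 17, 15, 11, 9, 8, 1 → 9
40 → 26, 21, 17, 15, 11, 9, 8, 1 → 8
26 → 21, 17, 15, 11, 9, 8, 1 → 7
21 → 17, 15, 11, 9, 8, 1 → 6
17 → 15, 11, 9, 8, 1 → 5
15 → 11, 9, 8, 1 → 4
11 → 9, 8, 1 → 3
9 → 8, 1 → 2
8 → 1 → 1
1 → none → 0
Sum: 10 + 9 + 8 + 7 + 6 + 5 + 4 + 3 + 2 + 1 + 0 = 55

55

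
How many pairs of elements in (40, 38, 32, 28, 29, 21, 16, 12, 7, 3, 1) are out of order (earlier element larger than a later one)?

For each element, count later entries that are smaller:
40: 10
38: 9
32: 8
28: 6
29: 6
21: 5
16: 4
12: 3
7: 2
3: 1
1: 0
Sum: 10 + 9 + 8 + 6 + 6 + 5 + 4 + 3 + 2 + 1 + 0 = 54

54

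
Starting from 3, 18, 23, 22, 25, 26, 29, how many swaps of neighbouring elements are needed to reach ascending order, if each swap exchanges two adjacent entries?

1 swap

Each adjacent swap fixes exactly one inversion, so the minimum swap count equals the number of inversions.
Count inversions — for each element, later elements that are smaller:
3: none → 0
18: none → 0
23: 22 → 1
22: none → 0
25: none → 0
26: none → 0
29: none → 0
Total inversions: 0 + 0 + 1 + 0 + 0 + 0 + 0 = 1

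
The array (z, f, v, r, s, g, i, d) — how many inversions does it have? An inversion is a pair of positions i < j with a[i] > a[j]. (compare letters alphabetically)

Count, for each position, how many later elements it exceeds:
z → f, v, r, s, g, i, d → 7
f → d → 1
v → r, s, g, i, d → 5
r → g, i, d → 3
s → g, i, d → 3
g → d → 1
i → d → 1
d → none → 0
Sum: 7 + 1 + 5 + 3 + 3 + 1 + 1 + 0 = 21

Inversions: 21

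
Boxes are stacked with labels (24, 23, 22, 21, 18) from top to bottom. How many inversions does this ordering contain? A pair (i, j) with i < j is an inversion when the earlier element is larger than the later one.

Sweep left to right; for each value list the smaller values that follow it:
24 → 23, 22, 21, 18 → 4
23 → 22, 21, 18 → 3
22 → 21, 18 → 2
21 → 18 → 1
18 → none → 0
Sum: 4 + 3 + 2 + 1 + 0 = 10

Inversions: 10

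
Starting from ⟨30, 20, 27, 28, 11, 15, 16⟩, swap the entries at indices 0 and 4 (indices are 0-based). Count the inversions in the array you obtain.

Positions 0 and 4 hold 30 and 11; after swapping, the array is [11, 20, 27, 28, 30, 15, 16].
Element-by-element contributions:
11: 0
20: 2
27: 2
28: 2
30: 2
15: 0
16: 0
Sum: 0 + 2 + 2 + 2 + 2 + 0 + 0 = 8

8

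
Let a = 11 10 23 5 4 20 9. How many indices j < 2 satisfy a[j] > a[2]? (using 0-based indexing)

0

The element at index 2 is 23.
Elements before it: 11, 10
None of them are larger than 23.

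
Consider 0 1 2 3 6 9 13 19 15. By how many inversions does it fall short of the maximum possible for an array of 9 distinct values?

Maximum inversions for 9 distinct elements is C(9, 2) = 9·8/2 = 36.
Current inversions — for each element, count later smaller elements:
0: 0
1: 0
2: 0
3: 0
6: 0
9: 0
13: 0
19: 1
15: 0
Current total: 0 + 0 + 0 + 0 + 0 + 0 + 0 + 1 + 0 = 1
Shortfall: 36 − 1 = 35

35 inversions short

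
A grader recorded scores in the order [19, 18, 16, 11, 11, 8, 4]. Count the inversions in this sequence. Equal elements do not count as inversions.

20

Sweep left to right; for each value list the smaller values that follow it:
19 → 18, 16, 11, 11, 8, 4 → 6
18 → 16, 11, 11, 8, 4 → 5
16 → 11, 11, 8, 4 → 4
11 → 8, 4 → 2
11 → 8, 4 → 2
8 → 4 → 1
4 → none → 0
Sum: 6 + 5 + 4 + 2 + 2 + 1 + 0 = 20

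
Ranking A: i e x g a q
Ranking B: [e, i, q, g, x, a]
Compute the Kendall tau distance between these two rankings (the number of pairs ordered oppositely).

5 discordant pairs

Assign each item its position (1..6) in the first ordering, then rewrite the second ordering as that position sequence:
positions: i→1, e→2, x→3, g→4, a→5, q→6
second ordering as positions: [2, 1, 6, 4, 3, 5]
Discordant pairs = inversions in this position sequence.
2: 1 → 1
1: 0
6: 4, 3, 5 → 3
4: 3 → 1
3: 0
5: 0
Total: 1 + 0 + 3 + 1 + 0 + 0 = 5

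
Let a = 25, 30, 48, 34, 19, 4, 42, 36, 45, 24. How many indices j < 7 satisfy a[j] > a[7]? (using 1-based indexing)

1 such element

The element at index 7 is 42.
Elements before it: 25, 30, 48, 34, 19, 4
Those larger than 42: 48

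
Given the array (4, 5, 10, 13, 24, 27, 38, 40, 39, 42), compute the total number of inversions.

Element-by-element contributions:
4 → none → 0
5 → none → 0
10 → none → 0
13 → none → 0
24 → none → 0
27 → none → 0
38 → none → 0
40 → 39 → 1
39 → none → 0
42 → none → 0
Sum: 0 + 0 + 0 + 0 + 0 + 0 + 0 + 1 + 0 + 0 = 1

1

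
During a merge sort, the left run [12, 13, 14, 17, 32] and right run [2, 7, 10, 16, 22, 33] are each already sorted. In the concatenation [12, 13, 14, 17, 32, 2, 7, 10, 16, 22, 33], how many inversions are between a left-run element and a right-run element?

18

For each element r of the right run, count left-run elements greater than r:
r = 2: 12, 13, 14, 17, 32 → 5
r = 7: 12, 13, 14, 17, 32 → 5
r = 10: 12, 13, 14, 17, 32 → 5
r = 16: 17, 32 → 2
r = 22: 32 → 1
r = 33: none → 0
Cross-inversions: 5 + 5 + 5 + 2 + 1 + 0 = 18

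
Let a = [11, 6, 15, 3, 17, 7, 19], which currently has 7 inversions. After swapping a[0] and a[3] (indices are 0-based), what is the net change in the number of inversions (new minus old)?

-3

Positions 0 and 3 hold 11 and 3; after swapping, the array is [3, 6, 15, 11, 17, 7, 19].
Sweep left to right; for each value list the smaller values that follow it:
3 → none → 0
6 → none → 0
15 → 11, 7 → 2
11 → 7 → 1
17 → 7 → 1
7 → none → 0
19 → none → 0
Sum: 0 + 0 + 2 + 1 + 1 + 0 + 0 = 4
Change: 4 − 7 = -3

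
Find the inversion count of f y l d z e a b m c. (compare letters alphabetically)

Count, for each position, how many later elements it exceeds:
f → d, e, a, b, c → 5
y → l, d, e, a, b, m, c → 7
l → d, e, a, b, c → 5
d → a, b, c → 3
z → e, a, b, m, c → 5
e → a, b, c → 3
a → none → 0
b → none → 0
m → c → 1
c → none → 0
Sum: 5 + 7 + 5 + 3 + 5 + 3 + 0 + 0 + 1 + 0 = 29

There are 29 inversions.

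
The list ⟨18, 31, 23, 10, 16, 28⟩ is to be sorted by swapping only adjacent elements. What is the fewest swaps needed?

Swaps: 8

The minimum number of adjacent swaps to sort an array equals its inversion count, since every such swap removes exactly one inversion.
Count inversions — for each element, later elements that are smaller:
18: 10, 16 → 2
31: 23, 10, 16, 28 → 4
23: 10, 16 → 2
10: none → 0
16: none → 0
28: none → 0
Total inversions: 2 + 4 + 2 + 0 + 0 + 0 = 8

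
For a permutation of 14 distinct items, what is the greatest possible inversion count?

91

The maximum occurs when the array is in strictly decreasing order: every one of the C(14, 2) pairs is inverted.
C(14, 2) = 14·13/2 = 91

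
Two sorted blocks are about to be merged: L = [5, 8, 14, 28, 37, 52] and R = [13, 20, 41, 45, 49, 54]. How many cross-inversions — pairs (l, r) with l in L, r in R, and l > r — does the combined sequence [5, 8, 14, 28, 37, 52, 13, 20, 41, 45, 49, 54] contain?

Count, for every r in R, how many entries of L exceed r:
r = 13: 14, 28, 37, 52 → 4
r = 20: 28, 37, 52 → 3
r = 41: 52 → 1
r = 45: 52 → 1
r = 49: 52 → 1
r = 54: none → 0
Cross-inversions: 4 + 3 + 1 + 1 + 1 + 0 = 10

10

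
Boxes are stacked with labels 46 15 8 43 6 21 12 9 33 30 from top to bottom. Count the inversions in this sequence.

There are 24 out-of-order pairs.

For each element, count later entries that are smaller:
46: 9
15: 4
8: 1
43: 6
6: 0
21: 2
12: 1
9: 0
33: 1
30: 0
Sum: 9 + 4 + 1 + 6 + 0 + 2 + 1 + 0 + 1 + 0 = 24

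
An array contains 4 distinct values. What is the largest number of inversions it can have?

The maximum occurs when the array is in strictly decreasing order: every one of the C(4, 2) pairs is inverted.
C(4, 2) = 4·3/2 = 6

6 inversions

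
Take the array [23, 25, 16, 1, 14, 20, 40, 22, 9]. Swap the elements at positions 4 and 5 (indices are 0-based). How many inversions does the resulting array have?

There are 21 inversions.

Positions 4 and 5 hold 14 and 20; after swapping, the array is [23, 25, 16, 1, 20, 14, 40, 22, 9].
For each element, count later entries that are smaller:
23: 6
25: 6
16: 3
1: 0
20: 2
14: 1
40: 2
22: 1
9: 0
Sum: 6 + 6 + 3 + 0 + 2 + 1 + 2 + 1 + 0 = 21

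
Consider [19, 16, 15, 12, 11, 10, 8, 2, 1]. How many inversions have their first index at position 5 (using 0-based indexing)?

The element at index 5 is 10.
Elements after it: 8, 2, 1
Those smaller than 10: 8, 2, 1

3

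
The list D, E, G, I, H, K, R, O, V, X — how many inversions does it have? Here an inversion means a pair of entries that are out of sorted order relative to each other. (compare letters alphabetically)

Inversions: 2

For each element, count later entries that are smaller:
D: 0
E: 0
G: 0
I: 1
H: 0
K: 0
R: 1
O: 0
V: 0
X: 0
Sum: 0 + 0 + 0 + 1 + 0 + 0 + 1 + 0 + 0 + 0 = 2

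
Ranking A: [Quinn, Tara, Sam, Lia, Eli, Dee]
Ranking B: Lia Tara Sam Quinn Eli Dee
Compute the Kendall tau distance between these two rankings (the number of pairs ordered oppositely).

Assign each item its position (1..6) in the first ordering, then rewrite the second ordering as that position sequence:
positions: Quinn→1, Tara→2, Sam→3, Lia→4, Eli→5, Dee→6
second ordering as positions: [4, 2, 3, 1, 5, 6]
Discordant pairs = inversions in this position sequence.
4: 2, 3, 1 → 3
2: 1 → 1
3: 1 → 1
1: 0
5: 0
6: 0
Total: 3 + 1 + 1 + 0 + 0 + 0 = 5

5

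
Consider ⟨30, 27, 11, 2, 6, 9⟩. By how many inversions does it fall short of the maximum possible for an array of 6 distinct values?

Maximum inversions for 6 distinct elements is C(6, 2) = 6·5/2 = 15.
Current inversions — for each element, count later smaller elements:
30: 5
27: 4
11: 3
2: 0
6: 0
9: 0
Current total: 5 + 4 + 3 + 0 + 0 + 0 = 12
Shortfall: 15 − 12 = 3

3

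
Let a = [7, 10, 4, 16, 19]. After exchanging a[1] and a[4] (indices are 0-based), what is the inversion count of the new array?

5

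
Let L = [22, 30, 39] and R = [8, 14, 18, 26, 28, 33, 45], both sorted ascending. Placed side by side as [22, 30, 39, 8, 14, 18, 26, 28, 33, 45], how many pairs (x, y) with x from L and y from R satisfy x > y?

For each element r of the right run, count left-run elements greater than r:
r = 8: 22, 30, 39 → 3
r = 14: 22, 30, 39 → 3
r = 18: 22, 30, 39 → 3
r = 26: 30, 39 → 2
r = 28: 30, 39 → 2
r = 33: 39 → 1
r = 45: none → 0
Cross-inversions: 3 + 3 + 3 + 2 + 2 + 1 + 0 = 14

Cross-inversions: 14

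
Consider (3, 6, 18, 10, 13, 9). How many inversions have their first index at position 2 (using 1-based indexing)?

0

The element at index 2 is 6.
Elements after it: 18, 10, 13, 9
None of them are smaller than 6.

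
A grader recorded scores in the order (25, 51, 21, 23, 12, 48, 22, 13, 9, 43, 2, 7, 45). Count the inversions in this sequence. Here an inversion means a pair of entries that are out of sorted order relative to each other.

There are 51 out-of-order pairs.

Count, for each position, how many later elements it exceeds:
25: 8
51: 11
21: 5
23: 6
12: 3
48: 7
22: 4
13: 3
9: 2
43: 2
2: 0
7: 0
45: 0
Sum: 8 + 11 + 5 + 6 + 3 + 7 + 4 + 3 + 2 + 2 + 0 + 0 + 0 = 51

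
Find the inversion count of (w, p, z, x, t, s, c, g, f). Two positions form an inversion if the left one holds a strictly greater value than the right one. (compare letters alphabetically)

For each element, count later entries that are smaller:
w: 6
p: 3
z: 6
x: 5
t: 4
s: 3
c: 0
g: 1
f: 0
Sum: 6 + 3 + 6 + 5 + 4 + 3 + 0 + 1 + 0 = 28

28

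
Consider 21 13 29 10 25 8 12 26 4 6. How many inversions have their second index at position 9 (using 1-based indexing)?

The element at index 9 is 4.
Elements before it: 21, 13, 29, 10, 25, 8, 12, 26
Those larger than 4: 21, 13, 29, 10, 25, 8, 12, 26

8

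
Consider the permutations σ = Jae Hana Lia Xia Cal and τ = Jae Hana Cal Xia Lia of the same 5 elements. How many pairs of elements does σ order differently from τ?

There are 3 discordant pairs.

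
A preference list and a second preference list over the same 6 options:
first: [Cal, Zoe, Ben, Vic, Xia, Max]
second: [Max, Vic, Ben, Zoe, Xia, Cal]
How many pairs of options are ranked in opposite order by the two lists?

12 pairs

Assign each item its position (1..6) in the first ordering, then rewrite the second ordering as that position sequence:
positions: Cal→1, Zoe→2, Ben→3, Vic→4, Xia→5, Max→6
second ordering as positions: [6, 4, 3, 2, 5, 1]
Discordant pairs = inversions in this position sequence.
6: 4, 3, 2, 5, 1 → 5
4: 3, 2, 1 → 3
3: 2, 1 → 2
2: 1 → 1
5: 1 → 1
1: 0
Total: 5 + 3 + 2 + 1 + 1 + 0 = 12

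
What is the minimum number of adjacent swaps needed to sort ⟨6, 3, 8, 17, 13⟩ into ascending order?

2 swaps

Each adjacent swap fixes exactly one inversion, so the minimum swap count equals the number of inversions.
Count inversions — for each element, later elements that are smaller:
6: 3 → 1
3: none → 0
8: none → 0
17: 13 → 1
13: none → 0
Total inversions: 1 + 0 + 0 + 1 + 0 = 2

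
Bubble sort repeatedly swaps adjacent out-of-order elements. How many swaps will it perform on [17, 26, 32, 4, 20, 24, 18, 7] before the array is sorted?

17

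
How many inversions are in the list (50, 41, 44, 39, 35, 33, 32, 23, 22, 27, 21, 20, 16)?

Element-by-element contributions:
50: 12
41: 10
44: 10
39: 9
35: 8
33: 7
32: 6
23: 4
22: 3
27: 3
21: 2
20: 1
16: 0
Sum: 12 + 10 + 10 + 9 + 8 + 7 + 6 + 4 + 3 + 3 + 2 + 1 + 0 = 75

Inversions: 75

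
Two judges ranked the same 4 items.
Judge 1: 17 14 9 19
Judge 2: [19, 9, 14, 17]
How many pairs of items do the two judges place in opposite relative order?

Assign each item its position (1..4) in the first ordering, then rewrite the second ordering as that position sequence:
positions: 17→1, 14→2, 9→3, 19→4
second ordering as positions: [4, 3, 2, 1]
Discordant pairs = inversions in this position sequence.
4: 3, 2, 1 → 3
3: 2, 1 → 2
2: 1 → 1
1: 0
Total: 3 + 2 + 1 + 0 = 6

6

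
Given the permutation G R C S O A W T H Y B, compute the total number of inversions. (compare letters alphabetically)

24 inversions

Sweep left to right; for each value list the smaller values that follow it:
G → C, A, B → 3
R → C, O, A, H, B → 5
C → A, B → 2
S → O, A, H, B → 4
O → A, H, B → 3
A → none → 0
W → T, H, B → 3
T → H, B → 2
H → B → 1
Y → B → 1
B → none → 0
Sum: 3 + 5 + 2 + 4 + 3 + 0 + 3 + 2 + 1 + 1 + 0 = 24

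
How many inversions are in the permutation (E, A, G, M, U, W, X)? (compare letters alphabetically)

Element-by-element contributions:
E → A → 1
A → none → 0
G → none → 0
M → none → 0
U → none → 0
W → none → 0
X → none → 0
Sum: 1 + 0 + 0 + 0 + 0 + 0 + 0 = 1

Out-of-order pairs: 1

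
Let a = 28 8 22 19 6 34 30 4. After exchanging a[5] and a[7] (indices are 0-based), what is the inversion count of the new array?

Positions 5 and 7 hold 34 and 4; after swapping, the array is [28, 8, 22, 19, 6, 4, 30, 34].
Count, for each position, how many later elements it exceeds:
28: 5
8: 2
22: 3
19: 2
6: 1
4: 0
30: 0
34: 0
Sum: 5 + 2 + 3 + 2 + 1 + 0 + 0 + 0 = 13

13 inversions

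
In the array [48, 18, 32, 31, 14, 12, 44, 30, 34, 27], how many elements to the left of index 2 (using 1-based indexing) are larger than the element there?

The element at index 2 is 18.
Elements before it: 48
Those larger than 18: 48

1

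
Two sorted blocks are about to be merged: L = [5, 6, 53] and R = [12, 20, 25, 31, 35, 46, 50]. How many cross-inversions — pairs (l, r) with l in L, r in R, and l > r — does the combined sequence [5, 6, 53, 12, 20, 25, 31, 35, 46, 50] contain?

7 cross-inversions

Count, for every r in R, how many entries of L exceed r:
r = 12: 53 → 1
r = 20: 53 → 1
r = 25: 53 → 1
r = 31: 53 → 1
r = 35: 53 → 1
r = 46: 53 → 1
r = 50: 53 → 1
Cross-inversions: 1 + 1 + 1 + 1 + 1 + 1 + 1 = 7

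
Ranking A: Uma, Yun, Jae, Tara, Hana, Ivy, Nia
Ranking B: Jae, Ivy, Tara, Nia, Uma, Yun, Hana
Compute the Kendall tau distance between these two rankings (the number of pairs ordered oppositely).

Assign each item its position (1..7) in the first ordering, then rewrite the second ordering as that position sequence:
positions: Uma→1, Yun→2, Jae→3, Tara→4, Hana→5, Ivy→6, Nia→7
second ordering as positions: [3, 6, 4, 7, 1, 2, 5]
Discordant pairs = inversions in this position sequence.
3: 1, 2 → 2
6: 4, 1, 2, 5 → 4
4: 1, 2 → 2
7: 1, 2, 5 → 3
1: 0
2: 0
5: 0
Total: 2 + 4 + 2 + 3 + 0 + 0 + 0 = 11

11 discordant pairs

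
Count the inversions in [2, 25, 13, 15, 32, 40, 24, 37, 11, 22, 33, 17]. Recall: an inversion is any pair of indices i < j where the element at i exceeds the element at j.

27 out-of-order pairs

For each element, count later entries that are smaller:
2: 0
25: 6
13: 1
15: 1
32: 4
40: 6
24: 3
37: 4
11: 0
22: 1
33: 1
17: 0
Sum: 0 + 6 + 1 + 1 + 4 + 6 + 3 + 4 + 0 + 1 + 1 + 0 = 27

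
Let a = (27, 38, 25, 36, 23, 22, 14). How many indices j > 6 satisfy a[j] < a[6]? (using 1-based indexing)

1 such element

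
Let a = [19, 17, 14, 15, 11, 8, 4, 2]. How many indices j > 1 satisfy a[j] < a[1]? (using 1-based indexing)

7 such elements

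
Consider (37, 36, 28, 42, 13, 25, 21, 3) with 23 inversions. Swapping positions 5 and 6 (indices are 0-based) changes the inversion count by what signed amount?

-1

Positions 5 and 6 hold 25 and 21; after swapping, the array is [37, 36, 28, 42, 13, 21, 25, 3].
Sweep left to right; for each value list the smaller values that follow it:
37: 6
36: 5
28: 4
42: 4
13: 1
21: 1
25: 1
3: 0
Sum: 6 + 5 + 4 + 4 + 1 + 1 + 1 + 0 = 22
Change: 22 − 23 = -1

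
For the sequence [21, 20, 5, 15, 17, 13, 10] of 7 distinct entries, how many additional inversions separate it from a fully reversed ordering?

Maximum inversions for 7 distinct elements is C(7, 2) = 7·6/2 = 21.
Current inversions — for each element, count later smaller elements:
21: 6
20: 5
5: 0
15: 2
17: 2
13: 1
10: 0
Current total: 6 + 5 + 0 + 2 + 2 + 1 + 0 = 16
Shortfall: 21 − 16 = 5

5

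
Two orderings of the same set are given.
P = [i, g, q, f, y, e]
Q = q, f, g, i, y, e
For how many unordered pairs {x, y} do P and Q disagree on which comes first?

5

Assign each item its position (1..6) in the first ordering, then rewrite the second ordering as that position sequence:
positions: i→1, g→2, q→3, f→4, y→5, e→6
second ordering as positions: [3, 4, 2, 1, 5, 6]
Discordant pairs = inversions in this position sequence.
3: 2, 1 → 2
4: 2, 1 → 2
2: 1 → 1
1: 0
5: 0
6: 0
Total: 2 + 2 + 1 + 0 + 0 + 0 = 5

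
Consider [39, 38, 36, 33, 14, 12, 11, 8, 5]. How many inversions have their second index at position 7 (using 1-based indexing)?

6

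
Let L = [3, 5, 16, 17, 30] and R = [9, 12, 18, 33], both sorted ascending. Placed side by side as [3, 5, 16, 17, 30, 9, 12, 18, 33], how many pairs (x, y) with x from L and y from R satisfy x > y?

7

Count, for every r in R, how many entries of L exceed r:
r = 9: 16, 17, 30 → 3
r = 12: 16, 17, 30 → 3
r = 18: 30 → 1
r = 33: none → 0
Cross-inversions: 3 + 3 + 1 + 0 = 7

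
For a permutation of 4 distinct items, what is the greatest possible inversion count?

A reversed (strictly descending) arrangement makes every pair an inversion, giving C(4, 2) inversions.
C(4, 2) = 4·3/2 = 6

Inversions: 6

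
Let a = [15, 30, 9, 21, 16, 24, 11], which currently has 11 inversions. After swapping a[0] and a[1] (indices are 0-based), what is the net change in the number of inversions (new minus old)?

+1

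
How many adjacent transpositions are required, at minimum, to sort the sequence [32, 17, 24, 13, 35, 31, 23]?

11

Each adjacent swap fixes exactly one inversion, so the minimum swap count equals the number of inversions.
Count inversions — for each element, later elements that are smaller:
32: 17, 24, 13, 31, 23 → 5
17: 13 → 1
24: 13, 23 → 2
13: none → 0
35: 31, 23 → 2
31: 23 → 1
23: none → 0
Total inversions: 5 + 1 + 2 + 0 + 2 + 1 + 0 = 11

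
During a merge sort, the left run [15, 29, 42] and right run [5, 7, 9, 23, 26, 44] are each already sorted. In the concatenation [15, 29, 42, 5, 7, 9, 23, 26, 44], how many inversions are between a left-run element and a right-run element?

13

For each element r of the right run, count left-run elements greater than r:
r = 5: 15, 29, 42 → 3
r = 7: 15, 29, 42 → 3
r = 9: 15, 29, 42 → 3
r = 23: 29, 42 → 2
r = 26: 29, 42 → 2
r = 44: none → 0
Cross-inversions: 3 + 3 + 3 + 2 + 2 + 0 = 13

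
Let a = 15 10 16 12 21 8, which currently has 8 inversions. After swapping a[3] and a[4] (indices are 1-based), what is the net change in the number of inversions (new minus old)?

-1

Positions 3 and 4 hold 16 and 12; after swapping, the array is [15, 10, 12, 16, 21, 8].
Element-by-element contributions:
15: 3
10: 1
12: 1
16: 1
21: 1
8: 0
Sum: 3 + 1 + 1 + 1 + 1 + 0 = 7
Change: 7 − 8 = -1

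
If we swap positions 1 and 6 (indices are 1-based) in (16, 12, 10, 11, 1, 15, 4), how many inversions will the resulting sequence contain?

Positions 1 and 6 hold 16 and 15; after swapping, the array is [15, 12, 10, 11, 1, 16, 4].
Sweep left to right; for each value list the smaller values that follow it:
15: 5
12: 4
10: 2
11: 2
1: 0
16: 1
4: 0
Sum: 5 + 4 + 2 + 2 + 0 + 1 + 0 = 14

14 inversions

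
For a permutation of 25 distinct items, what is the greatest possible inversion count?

300

A reversed (strictly descending) arrangement makes every pair an inversion, giving C(25, 2) inversions.
C(25, 2) = 25·24/2 = 300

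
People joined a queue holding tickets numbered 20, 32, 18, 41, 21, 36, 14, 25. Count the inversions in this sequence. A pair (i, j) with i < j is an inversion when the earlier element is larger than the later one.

14

Count, for each position, how many later elements it exceeds:
20 → 18, 14 → 2
32 → 18, 21, 14, 25 → 4
18 → 14 → 1
41 → 21, 36, 14, 25 → 4
21 → 14 → 1
36 → 14, 25 → 2
14 → none → 0
25 → none → 0
Sum: 2 + 4 + 1 + 4 + 1 + 2 + 0 + 0 = 14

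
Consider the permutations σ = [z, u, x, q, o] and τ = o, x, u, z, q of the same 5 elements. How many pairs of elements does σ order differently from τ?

7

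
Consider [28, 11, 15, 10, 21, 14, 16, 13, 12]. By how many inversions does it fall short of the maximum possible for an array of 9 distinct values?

14 inversions short

Maximum inversions for 9 distinct elements is C(9, 2) = 9·8/2 = 36.
Current inversions — for each element, count later smaller elements:
28: 8
11: 1
15: 4
10: 0
21: 4
14: 2
16: 2
13: 1
12: 0
Current total: 8 + 1 + 4 + 0 + 4 + 2 + 2 + 1 + 0 = 22
Shortfall: 36 − 22 = 14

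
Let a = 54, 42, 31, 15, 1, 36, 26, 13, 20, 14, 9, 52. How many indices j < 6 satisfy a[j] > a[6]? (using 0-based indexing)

The element at index 6 is 26.
Elements before it: 54, 42, 31, 15, 1, 36
Those larger than 26: 54, 42, 31, 36

4 such elements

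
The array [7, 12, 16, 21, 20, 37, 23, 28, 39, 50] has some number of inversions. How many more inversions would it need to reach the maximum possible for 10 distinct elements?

Maximum inversions for 10 distinct elements is C(10, 2) = 10·9/2 = 45.
Current inversions — for each element, count later smaller elements:
7: 0
12: 0
16: 0
21: 1
20: 0
37: 2
23: 0
28: 0
39: 0
50: 0
Current total: 0 + 0 + 0 + 1 + 0 + 2 + 0 + 0 + 0 + 0 = 3
Shortfall: 45 − 3 = 42

42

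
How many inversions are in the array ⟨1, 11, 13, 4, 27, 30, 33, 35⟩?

Element-by-element contributions:
1: 0
11: 1
13: 1
4: 0
27: 0
30: 0
33: 0
35: 0
Sum: 0 + 1 + 1 + 0 + 0 + 0 + 0 + 0 = 2

2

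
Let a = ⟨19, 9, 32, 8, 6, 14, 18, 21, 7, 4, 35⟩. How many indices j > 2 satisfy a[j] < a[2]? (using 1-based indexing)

4 such elements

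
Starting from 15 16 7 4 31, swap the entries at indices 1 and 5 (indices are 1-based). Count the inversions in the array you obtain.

Positions 1 and 5 hold 15 and 31; after swapping, the array is [31, 16, 7, 4, 15].
Sweep left to right; for each value list the smaller values that follow it:
31 → 16, 7, 4, 15 → 4
16 → 7, 4, 15 → 3
7 → 4 → 1
4 → none → 0
15 → none → 0
Sum: 4 + 3 + 1 + 0 + 0 = 8

8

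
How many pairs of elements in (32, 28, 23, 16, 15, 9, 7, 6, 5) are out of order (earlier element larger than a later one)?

For each element, count later entries that are smaller:
32 → 28, 23, 16, 15, 9, 7, 6, 5 → 8
28 → 23, 16, 15, 9, 7, 6, 5 → 7
23 → 16, 15, 9, 7, 6, 5 → 6
16 → 15, 9, 7, 6, 5 → 5
15 → 9, 7, 6, 5 → 4
9 → 7, 6, 5 → 3
7 → 6, 5 → 2
6 → 5 → 1
5 → none → 0
Sum: 8 + 7 + 6 + 5 + 4 + 3 + 2 + 1 + 0 = 36

36 out-of-order pairs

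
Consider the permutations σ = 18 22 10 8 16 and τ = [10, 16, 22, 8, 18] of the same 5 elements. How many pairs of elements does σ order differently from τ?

Assign each item its position (1..5) in the first ordering, then rewrite the second ordering as that position sequence:
positions: 18→1, 22→2, 10→3, 8→4, 16→5
second ordering as positions: [3, 5, 2, 4, 1]
Discordant pairs = inversions in this position sequence.
3: 2, 1 → 2
5: 2, 4, 1 → 3
2: 1 → 1
4: 1 → 1
1: 0
Total: 2 + 3 + 1 + 1 + 0 = 7

7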